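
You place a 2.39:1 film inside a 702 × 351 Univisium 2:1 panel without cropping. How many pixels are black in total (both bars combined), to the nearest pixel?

40208 pixels

2.39:1 (2.390) > Univisium 2:1 (2.000), so the film fills the width.
That makes the image 293.7238 px tall (702 / 2.390).
Black = 351 − 293.7238 = 57.2762 px.
Bar area = 57.2762 × 702 ≈ 40208 px.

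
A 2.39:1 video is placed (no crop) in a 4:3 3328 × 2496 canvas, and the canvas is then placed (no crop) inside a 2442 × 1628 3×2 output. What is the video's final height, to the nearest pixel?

908 px

First fit — 2.39:1 into 3328×2496 spans the width: 3328.00 × 1392.47.
The 4:3 canvas is height-limited in 2442×1628, giving 2170.67 × 1628.00; scale factor 0.6522.
The video scales with it: height 1392.47 × 0.6522 ≈ 908.23.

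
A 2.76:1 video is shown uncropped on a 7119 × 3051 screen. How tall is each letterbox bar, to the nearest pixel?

2.76:1 is wider than 21:9, so it spans the full width.
Content height = 7119 / 2.760 ≈ 2579.35 px.
Black = 3051 − 2579.35 = 471.65 px, or 235.83 per bar.

236 px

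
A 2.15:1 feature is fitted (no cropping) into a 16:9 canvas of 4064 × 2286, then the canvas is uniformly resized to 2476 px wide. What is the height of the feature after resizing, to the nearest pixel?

Fitted into 4064×2286, the feature spans the width; its height is 4064 / 2.150 ≈ 1890.23 px.
Scaling 4064 → 2476 is ×0.6093, so the height becomes 1890.23 × 0.6093 ≈ 1151.63 px.

1152 px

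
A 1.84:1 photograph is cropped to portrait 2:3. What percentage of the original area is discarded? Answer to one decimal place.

Going from 1.84:1 to portrait 2:3 means cutting width while keeping height.
Area ratio = (0.667)/(1.840) = 36.23%; the remaining 63.77% is cropped out.

63.8%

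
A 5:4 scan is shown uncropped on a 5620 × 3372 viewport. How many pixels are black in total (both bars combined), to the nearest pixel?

5:4 is narrower than 5:3, so it spans the full height.
The scan is 3372 × 5/4 ≈ 4215.0000 px wide.
5620 − 4215.0000 = 1405.0000 px of bars.
Bar area = 1405.0000 × 3372 ≈ 4737660 px.

4737660 pixels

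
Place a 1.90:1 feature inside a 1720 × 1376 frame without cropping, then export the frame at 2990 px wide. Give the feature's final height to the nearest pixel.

At 1720×1376 the feature is width-limited, so height = 1720 / 1.900 ≈ 905.26 px.
Scaling 1720 → 2990 is ×1.7384, so the height becomes 905.26 × 1.7384 ≈ 1573.68 px.

1574 px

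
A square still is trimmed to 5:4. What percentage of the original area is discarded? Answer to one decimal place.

20.0%

The width stays; only height is cut (since 5:4 is wider than square).
(1.000)/(1.250) ≈ 0.800 of the area survives, leaving 20.00% discarded.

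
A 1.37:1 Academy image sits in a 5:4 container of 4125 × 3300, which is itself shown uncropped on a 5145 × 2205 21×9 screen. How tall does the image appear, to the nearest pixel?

Inside the 4125×3300 canvas the image is width-limited at 4125.00 × 3010.95.
5:4 in 5145×2205: fills the height, so the intermediate becomes 2756.25 × 2205.00 — a scale of ×0.6682.
So the image's height is 3010.95 × 0.6682 ≈ 2011.86.

2012 px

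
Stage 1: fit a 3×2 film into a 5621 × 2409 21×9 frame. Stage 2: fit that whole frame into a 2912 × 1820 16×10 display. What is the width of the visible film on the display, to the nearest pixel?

1872 px

First fit — 3×2 into 5621×2409 spans the height: 3613.50 × 2409.00.
The 21×9 canvas is width-limited in 2912×1820, giving 2912.00 × 1248.00; scale factor 0.5181.
So the film's width is 3613.50 × 0.5181 ≈ 1872.00.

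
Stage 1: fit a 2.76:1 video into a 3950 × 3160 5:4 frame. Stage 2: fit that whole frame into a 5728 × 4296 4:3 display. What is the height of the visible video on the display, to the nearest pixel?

1946 px

First fit — 2.76:1 into 3950×3160 spans the width: 3950.00 × 1431.16.
The 5:4 canvas is height-limited in 5728×4296, giving 5370.00 × 4296.00; scale factor 1.3595.
The video scales with it: height 1431.16 × 1.3595 ≈ 1945.65.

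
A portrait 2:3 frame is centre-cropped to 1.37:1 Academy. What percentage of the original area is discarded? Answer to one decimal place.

1.37:1 Academy is wider than portrait 2:3, so the crop keeps the full width and trims the height.
Fraction kept = (0.667)/(1.370) ≈ 48.66%, so 51.34% is lost.

51.3%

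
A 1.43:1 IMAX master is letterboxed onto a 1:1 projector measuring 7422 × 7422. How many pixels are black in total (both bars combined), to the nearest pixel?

1.43:1 IMAX is wider than 1:1, so it spans the full width.
That makes the image 5190.2098 px tall (7422 / 1.430).
Leftover height: 7422 − 5190.2098 = 2231.7902 px.
Across the 7422-px span: 2231.7902 × 7422 ≈ 16564347 px.

16564347 pixels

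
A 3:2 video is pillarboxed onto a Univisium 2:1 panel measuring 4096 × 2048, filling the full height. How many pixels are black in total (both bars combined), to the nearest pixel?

The video is 2048 × 3/2 ≈ 3072.0000 px wide.
4096 − 3072.0000 = 1024.0000 px of bars.
That's 1024.0000 × 2048 ≈ 2097152 black pixels.

2097152 pixels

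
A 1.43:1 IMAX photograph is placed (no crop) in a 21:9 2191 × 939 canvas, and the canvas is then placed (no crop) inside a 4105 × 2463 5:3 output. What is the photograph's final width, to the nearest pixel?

1.43:1 IMAX in 2191×939: fills the height, so the photograph is 1342.77 × 939.00.
The 21:9 canvas is width-limited in 4105×2463, giving 4105.00 × 1759.29; scale factor 1.8736.
The photograph scales with it: width 1342.77 × 1.8736 ≈ 2515.78.

2516 px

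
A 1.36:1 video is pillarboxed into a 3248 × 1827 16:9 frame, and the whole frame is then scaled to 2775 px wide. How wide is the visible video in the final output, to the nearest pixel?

2123 px

Fitted into 3248×1827, the video spans the height; its width is 1827 × 1.360 ≈ 2484.72 px.
The frame scales by 2775/3248 = 0.8544; 2484.72 × 0.8544 ≈ 2122.88 px.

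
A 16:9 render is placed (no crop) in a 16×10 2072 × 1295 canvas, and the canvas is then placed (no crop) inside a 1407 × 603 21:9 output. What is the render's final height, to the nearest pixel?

First fit — 16:9 into 2072×1295 spans the width: 2072.00 × 1165.50.
The 16×10 canvas is height-limited in 1407×603, giving 964.80 × 603.00; scale factor 0.4656.
Applying the same ×0.4656: 1165.50 → 542.70.

543 px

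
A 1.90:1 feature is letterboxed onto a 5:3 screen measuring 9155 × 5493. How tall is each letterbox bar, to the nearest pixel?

Since 1.900 > 1.667, the feature is width-limited.
That makes the image 4818.42 px tall (9155 / 1.900).
Black = 5493 − 4818.42 = 674.58 px, or 337.29 per bar.

337 px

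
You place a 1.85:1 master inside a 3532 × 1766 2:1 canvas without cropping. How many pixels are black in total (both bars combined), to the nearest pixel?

467813 pixels

1.85:1 (1.850) < 2:1 (2.000), so the master fills the height.
The master is 1766 × 1.850 ≈ 3267.1000 px wide.
3532 − 3267.1000 = 264.9000 px of bars.
Bar area = 264.9000 × 1766 ≈ 467813 px.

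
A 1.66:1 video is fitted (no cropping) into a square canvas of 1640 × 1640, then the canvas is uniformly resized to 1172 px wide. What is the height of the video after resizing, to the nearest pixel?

706 px

At 1640×1640 the video is width-limited, so height = 1640 / 1.660 ≈ 987.95 px.
Scaling 1640 → 1172 is ×0.7146, so the height becomes 987.95 × 0.7146 ≈ 706.02 px.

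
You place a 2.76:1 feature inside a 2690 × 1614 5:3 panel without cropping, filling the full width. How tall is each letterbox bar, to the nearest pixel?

That makes the image 974.64 px tall (2690 / 2.760).
1614 − 974.64 = 639.36 px of bars (319.68 each).

320 px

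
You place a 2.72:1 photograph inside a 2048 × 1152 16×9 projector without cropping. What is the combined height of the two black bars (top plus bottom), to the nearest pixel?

399 px

2.72:1 (2.720) > 16×9 (1.778), so the photograph fills the width.
The photograph is 2048 / 2.720 ≈ 752.94 px tall.
Leftover height: 1152 − 752.94 = 399.06 px.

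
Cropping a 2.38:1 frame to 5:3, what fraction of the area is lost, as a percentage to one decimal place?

30.0%

The height stays; only width is cut (since 5:3 is narrower than 2.38:1).
Area ratio = (1.667)/(2.380) = 70.03%; the remaining 29.97% is cropped out.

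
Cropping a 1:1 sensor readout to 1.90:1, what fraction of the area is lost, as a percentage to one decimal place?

47.4%

Going from 1:1 to 1.90:1 means cutting height while keeping width.
Fraction kept = (1.000)/(1.900) ≈ 52.63%, so 47.37% is lost.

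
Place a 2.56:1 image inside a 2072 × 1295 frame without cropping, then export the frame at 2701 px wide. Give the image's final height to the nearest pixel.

At 2072×1295 the image is width-limited, so height = 2072 / 2.560 ≈ 809.38 px.
Scaling 2072 → 2701 is ×1.3036, so the height becomes 809.38 × 1.3036 ≈ 1055.08 px.

1055 px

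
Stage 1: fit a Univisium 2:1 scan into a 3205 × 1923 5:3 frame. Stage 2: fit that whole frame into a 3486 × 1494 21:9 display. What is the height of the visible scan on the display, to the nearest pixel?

1245 px

First fit — Univisium 2:1 into 3205×1923 spans the width: 3205.00 × 1602.50.
The 5:3 canvas is height-limited in 3486×1494, giving 2490.00 × 1494.00; scale factor 0.7769.
So the scan's height is 1602.50 × 0.7769 ≈ 1245.00.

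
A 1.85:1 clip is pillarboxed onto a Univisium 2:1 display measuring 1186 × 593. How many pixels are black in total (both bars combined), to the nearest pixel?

1.85:1 is narrower than Univisium 2:1, so it spans the full height.
That makes the image 1097.0500 px wide (593 × 1.850).
1186 − 1097.0500 = 88.9500 px of bars.
Across the 593-px span: 88.9500 × 593 ≈ 52747 px.

52747 pixels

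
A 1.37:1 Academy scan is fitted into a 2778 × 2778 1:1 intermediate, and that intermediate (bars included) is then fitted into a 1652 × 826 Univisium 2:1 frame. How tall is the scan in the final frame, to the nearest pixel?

603 px

1.37:1 Academy in 2778×2778: fills the width, so the scan is 2778.00 × 2027.74.
1:1 in 1652×826: fills the height, so the intermediate becomes 826.00 × 826.00 — a scale of ×0.2973.
Applying the same ×0.2973: 2027.74 → 602.92.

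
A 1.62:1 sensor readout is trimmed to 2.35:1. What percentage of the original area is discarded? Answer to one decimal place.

2.35:1 is wider than 1.62:1, so the crop keeps the full width and trims the height.
Fraction kept = (1.620)/(2.350) ≈ 68.94%, so 31.06% is lost.

31.1%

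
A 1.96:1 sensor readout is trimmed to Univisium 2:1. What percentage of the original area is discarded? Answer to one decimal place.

The width stays; only height is cut (since Univisium 2:1 is wider than 1.96:1).
Area ratio = (1.960)/(2.000) = 98.00%; the remaining 2.00% is cropped out.

2.0%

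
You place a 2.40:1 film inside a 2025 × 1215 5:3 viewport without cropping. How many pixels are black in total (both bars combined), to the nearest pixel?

751781 pixels

2.40:1 (2.400) > 5:3 (1.667), so the film fills the width.
Content height = 2025 / 2.400 ≈ 843.7500 px.
1215 − 843.7500 = 371.2500 px of bars.
That's 371.2500 × 2025 ≈ 751781 black pixels.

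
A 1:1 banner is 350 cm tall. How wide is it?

350 cm

350 × 1/1 = 350.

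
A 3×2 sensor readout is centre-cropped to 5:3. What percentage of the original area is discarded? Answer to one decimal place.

10.0%

Going from 3×2 to 5:3 means cutting height while keeping width.
Area ratio = (1.500)/(1.667) = 90.00%; the remaining 10.00% is cropped out.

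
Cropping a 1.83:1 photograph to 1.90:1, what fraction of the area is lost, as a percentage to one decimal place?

The width stays; only height is cut (since 1.90:1 is wider than 1.83:1).
(1.830)/(1.900) ≈ 0.963 of the area survives, leaving 3.68% discarded.

3.7%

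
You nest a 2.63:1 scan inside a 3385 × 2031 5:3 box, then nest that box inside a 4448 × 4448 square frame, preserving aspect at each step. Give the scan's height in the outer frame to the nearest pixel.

2.63:1 in 3385×2031: fills the width, so the scan is 3385.00 × 1287.07.
Second fit — the 5:3 canvas into 4448×4448 spans the width: 4448.00 × 2668.80 (×1.3140 from 3385×2031).
The scan scales with it: height 1287.07 × 1.3140 ≈ 1691.25.

1691 px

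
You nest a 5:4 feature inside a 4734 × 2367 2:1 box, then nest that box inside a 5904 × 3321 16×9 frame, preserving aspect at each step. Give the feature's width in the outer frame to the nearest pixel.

3690 px

5:4 in 4734×2367: fills the height, so the feature is 2958.75 × 2367.00.
2:1 in 5904×3321: fills the width, so the intermediate becomes 5904.00 × 2952.00 — a scale of ×1.2471.
Applying the same ×1.2471: 2958.75 → 3690.00.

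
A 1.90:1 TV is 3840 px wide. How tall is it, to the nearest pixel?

2021 px

At 1.90:1, 3840 / 1.900 ≈ 2021.05.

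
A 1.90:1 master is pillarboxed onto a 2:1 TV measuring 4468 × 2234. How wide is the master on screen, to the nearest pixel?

1.90:1 (1.900) < 2:1 (2.000), so the master fills the height.
Content width = 2234 × 1.900 ≈ 4244.60 px.

4245 px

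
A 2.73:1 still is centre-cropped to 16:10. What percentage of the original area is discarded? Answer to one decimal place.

The height stays; only width is cut (since 16:10 is narrower than 2.73:1).
Area ratio = (1.600)/(2.730) = 58.61%; the remaining 41.39% is cropped out.

41.4%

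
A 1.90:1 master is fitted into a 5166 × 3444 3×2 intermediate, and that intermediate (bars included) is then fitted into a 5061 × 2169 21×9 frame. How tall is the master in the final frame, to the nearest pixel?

1712 px

First fit — 1.90:1 into 5166×3444 spans the width: 5166.00 × 2718.95.
The 3×2 canvas is height-limited in 5061×2169, giving 3253.50 × 2169.00; scale factor 0.6298.
So the master's height is 2718.95 × 0.6298 ≈ 1712.37.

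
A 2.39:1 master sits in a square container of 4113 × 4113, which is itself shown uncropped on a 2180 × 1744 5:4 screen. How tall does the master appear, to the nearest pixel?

Inside the 4113×4113 canvas the master is width-limited at 4113.00 × 1720.92.
square in 2180×1744: fills the height, so the intermediate becomes 1744.00 × 1744.00 — a scale of ×0.4240.
Applying the same ×0.4240: 1720.92 → 729.71.

730 px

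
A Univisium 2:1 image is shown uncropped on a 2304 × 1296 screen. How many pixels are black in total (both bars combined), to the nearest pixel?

331776 pixels

Univisium 2:1 is wider than 16:9, so it spans the full width.
The image is 2304 × 1/2 ≈ 1152.0000 px tall.
1296 − 1152.0000 = 144.0000 px of bars.
Across the 2304-px span: 144.0000 × 2304 ≈ 331776 px.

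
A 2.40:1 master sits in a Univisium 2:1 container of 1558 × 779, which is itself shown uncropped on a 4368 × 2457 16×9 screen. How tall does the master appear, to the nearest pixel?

1820 px

2.40:1 in 1558×779: fills the width, so the master is 1558.00 × 649.17.
The Univisium 2:1 canvas is width-limited in 4368×2457, giving 4368.00 × 2184.00; scale factor 2.8036.
Applying the same ×2.8036: 649.17 → 1820.00.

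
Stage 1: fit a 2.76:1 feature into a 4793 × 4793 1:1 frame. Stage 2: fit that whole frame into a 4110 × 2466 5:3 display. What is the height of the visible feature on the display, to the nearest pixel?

Inside the 4793×4793 canvas the feature is width-limited at 4793.00 × 1736.59.
1:1 in 4110×2466: fills the height, so the intermediate becomes 2466.00 × 2466.00 — a scale of ×0.5145.
The feature scales with it: height 1736.59 × 0.5145 ≈ 893.48.

893 px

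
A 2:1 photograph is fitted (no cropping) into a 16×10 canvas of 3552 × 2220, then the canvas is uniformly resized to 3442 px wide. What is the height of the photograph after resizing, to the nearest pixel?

1721 px

At 3552×2220 the photograph is width-limited, so height = 3552 × 1/2 ≈ 1776.00 px.
Scaling 3552 → 3442 is ×0.9690, so the height becomes 1776.00 × 0.9690 ≈ 1721.00 px.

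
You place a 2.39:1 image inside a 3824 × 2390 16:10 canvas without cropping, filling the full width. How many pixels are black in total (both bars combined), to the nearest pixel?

That makes the image 1600.0000 px tall (3824 / 2.390).
Black = 2390 − 1600.0000 = 790.0000 px.
Across the 3824-px span: 790.0000 × 3824 ≈ 3020960 px.

3020960 pixels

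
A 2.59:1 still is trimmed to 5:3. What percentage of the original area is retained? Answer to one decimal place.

64.4%

Going from 2.59:1 to 5:3 means cutting width while keeping height.
Fraction kept = (1.667)/(2.590) ≈ 64.35%.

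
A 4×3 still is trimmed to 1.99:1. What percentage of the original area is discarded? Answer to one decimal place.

33.0%

1.99:1 is wider than 4×3, so the crop keeps the full width and trims the height.
Area ratio = (1.333)/(1.990) = 67.00%; the remaining 33.00% is cropped out.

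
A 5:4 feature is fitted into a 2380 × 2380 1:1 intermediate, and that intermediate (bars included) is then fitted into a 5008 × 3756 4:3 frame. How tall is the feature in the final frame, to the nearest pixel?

3005 px

5:4 in 2380×2380: fills the width, so the feature is 2380.00 × 1904.00.
Second fit — the 1:1 canvas into 5008×3756 spans the height: 3756.00 × 3756.00 (×1.5782 from 2380×2380).
So the feature's height is 1904.00 × 1.5782 ≈ 3004.80.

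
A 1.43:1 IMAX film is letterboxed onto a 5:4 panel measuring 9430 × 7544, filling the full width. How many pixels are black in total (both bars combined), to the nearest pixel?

The film is 9430 / 1.430 ≈ 6594.4056 px tall.
Leftover height: 7544 − 6594.4056 = 949.5944 px.
Bar area = 949.5944 × 9430 ≈ 8954675 px.

8954675 pixels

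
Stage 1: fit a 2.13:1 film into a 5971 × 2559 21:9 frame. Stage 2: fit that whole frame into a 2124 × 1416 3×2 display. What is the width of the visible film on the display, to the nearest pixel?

1939 px

2.13:1 in 5971×2559: fills the height, so the film is 5450.67 × 2559.00.
21:9 in 2124×1416: fills the width, so the intermediate becomes 2124.00 × 910.29 — a scale of ×0.3557.
So the film's width is 5450.67 × 0.3557 ≈ 1938.91.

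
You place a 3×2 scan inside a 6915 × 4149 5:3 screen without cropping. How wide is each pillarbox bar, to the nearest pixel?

Since 1.500 < 1.667, the scan is height-limited.
That makes the image 6223.50 px wide (4149 × 3/2).
Black = 6915 − 6223.50 = 691.50 px, or 345.75 per bar.

346 px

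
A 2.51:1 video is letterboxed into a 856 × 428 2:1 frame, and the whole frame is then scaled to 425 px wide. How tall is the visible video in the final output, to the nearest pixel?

Fitted into 856×428, the video spans the width; its height is 856 / 2.510 ≈ 341.04 px.
Scaling 856 → 425 is ×0.4965, so the height becomes 341.04 × 0.4965 ≈ 169.32 px.

169 px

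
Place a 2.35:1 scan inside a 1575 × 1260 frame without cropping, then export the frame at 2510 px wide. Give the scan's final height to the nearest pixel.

1068 px

In the 1575×1260 frame the scan fills the width: height = 1575 / 2.350 ≈ 670.21 px.
Scaling 1575 → 2510 is ×1.5937, so the height becomes 670.21 × 1.5937 ≈ 1068.09 px.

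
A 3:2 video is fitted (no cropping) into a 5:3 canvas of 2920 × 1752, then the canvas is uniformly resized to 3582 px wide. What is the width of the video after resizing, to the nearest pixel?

3224 px

At 2920×1752 the video is height-limited, so width = 1752 × 3/2 ≈ 2628.00 px.
Resizing to 3582 px wide multiplies everything by 1.2267: 2628.00 → 3223.80 px.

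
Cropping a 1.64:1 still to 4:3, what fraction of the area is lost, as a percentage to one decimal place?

18.7%

Going from 1.64:1 to 4:3 means cutting width while keeping height.
Fraction kept = (1.333)/(1.640) ≈ 81.30%, so 18.70% is lost.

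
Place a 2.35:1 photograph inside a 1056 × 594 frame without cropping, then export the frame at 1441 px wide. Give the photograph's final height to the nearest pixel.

Fitted into 1056×594, the photograph spans the width; its height is 1056 / 2.350 ≈ 449.36 px.
Scaling 1056 → 1441 is ×1.3646, so the height becomes 449.36 × 1.3646 ≈ 613.19 px.

613 px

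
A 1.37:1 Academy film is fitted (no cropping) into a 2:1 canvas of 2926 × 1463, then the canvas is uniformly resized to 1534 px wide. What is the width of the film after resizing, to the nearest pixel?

At 2926×1463 the film is height-limited, so width = 1463 × 1.370 ≈ 2004.31 px.
The frame scales by 1534/2926 = 0.5243; 2004.31 × 0.5243 ≈ 1050.79 px.

1051 px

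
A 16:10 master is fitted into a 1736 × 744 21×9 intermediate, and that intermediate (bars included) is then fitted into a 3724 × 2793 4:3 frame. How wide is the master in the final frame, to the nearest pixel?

2554 px

16:10 in 1736×744: fills the height, so the master is 1190.40 × 744.00.
21×9 in 3724×2793: fills the width, so the intermediate becomes 3724.00 × 1596.00 — a scale of ×2.1452.
So the master's width is 1190.40 × 2.1452 ≈ 2553.60.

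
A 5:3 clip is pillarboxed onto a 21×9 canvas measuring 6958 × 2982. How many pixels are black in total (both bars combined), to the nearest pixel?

5928216 pixels

5:3 is narrower than 21×9, so it spans the full height.
That makes the image 4970.0000 px wide (2982 × 5/3).
Leftover width: 6958 − 4970.0000 = 1988.0000 px.
Across the 2982-px span: 1988.0000 × 2982 ≈ 5928216 px.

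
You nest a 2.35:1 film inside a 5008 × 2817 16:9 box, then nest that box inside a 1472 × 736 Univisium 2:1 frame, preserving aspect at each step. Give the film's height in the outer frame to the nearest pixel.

557 px

First fit — 2.35:1 into 5008×2817 spans the width: 5008.00 × 2131.06.
The 16:9 canvas is height-limited in 1472×736, giving 1308.44 × 736.00; scale factor 0.2613.
So the film's height is 2131.06 × 0.2613 ≈ 556.78.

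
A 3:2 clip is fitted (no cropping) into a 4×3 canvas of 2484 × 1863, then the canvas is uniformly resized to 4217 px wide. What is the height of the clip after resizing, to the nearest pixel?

Fitted into 2484×1863, the clip spans the width; its height is 2484 × 2/3 ≈ 1656.00 px.
Resizing to 4217 px wide multiplies everything by 1.6977: 1656.00 → 2811.33 px.

2811 px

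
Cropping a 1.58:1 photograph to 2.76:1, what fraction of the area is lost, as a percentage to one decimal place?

42.8%

Going from 1.58:1 to 2.76:1 means cutting height while keeping width.
(1.580)/(2.760) ≈ 0.572 of the area survives, leaving 42.75% discarded.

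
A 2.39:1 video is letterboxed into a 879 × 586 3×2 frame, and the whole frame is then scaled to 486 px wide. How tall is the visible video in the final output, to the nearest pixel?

203 px

In the 879×586 frame the video fills the width: height = 879 / 2.390 ≈ 367.78 px.
Scaling 879 → 486 is ×0.5529, so the height becomes 367.78 × 0.5529 ≈ 203.35 px.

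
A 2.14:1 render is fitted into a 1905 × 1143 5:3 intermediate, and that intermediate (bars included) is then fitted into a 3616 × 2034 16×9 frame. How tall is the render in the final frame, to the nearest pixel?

2.14:1 in 1905×1143: fills the width, so the render is 1905.00 × 890.19.
The 5:3 canvas is height-limited in 3616×2034, giving 3390.00 × 2034.00; scale factor 1.7795.
Applying the same ×1.7795: 890.19 → 1584.11.

1584 px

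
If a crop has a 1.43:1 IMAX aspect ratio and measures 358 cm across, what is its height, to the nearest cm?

Height = 358 / 1.430 = 250.35.

250 cm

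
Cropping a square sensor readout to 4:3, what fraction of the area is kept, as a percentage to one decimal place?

4:3 is wider than square, so the crop keeps the full width and trims the height.
Fraction kept = (1.000)/(1.333) ≈ 75.00%.

75.0%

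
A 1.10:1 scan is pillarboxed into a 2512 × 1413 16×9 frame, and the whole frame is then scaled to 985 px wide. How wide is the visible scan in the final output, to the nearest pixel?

At 2512×1413 the scan is height-limited, so width = 1413 × 1.100 ≈ 1554.30 px.
Resizing to 985 px wide multiplies everything by 0.3921: 1554.30 → 609.47 px.

609 px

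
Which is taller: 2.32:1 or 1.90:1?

1.90:1

2.32 and 1.9; 2.32 > 1.9. The smaller width-to-height ratio is the taller frame.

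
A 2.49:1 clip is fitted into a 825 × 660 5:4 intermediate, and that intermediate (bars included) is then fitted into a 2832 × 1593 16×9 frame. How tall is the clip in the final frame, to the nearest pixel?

800 px

First fit — 2.49:1 into 825×660 spans the width: 825.00 × 331.33.
5:4 in 2832×1593: fills the height, so the intermediate becomes 1991.25 × 1593.00 — a scale of ×2.4136.
So the clip's height is 331.33 × 2.4136 ≈ 799.70.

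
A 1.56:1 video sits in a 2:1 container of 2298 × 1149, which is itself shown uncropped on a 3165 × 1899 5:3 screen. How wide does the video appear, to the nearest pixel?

2469 px

First fit — 1.56:1 into 2298×1149 spans the height: 1792.44 × 1149.00.
Second fit — the 2:1 canvas into 3165×1899 spans the width: 3165.00 × 1582.50 (×1.3773 from 2298×1149).
So the video's width is 1792.44 × 1.3773 ≈ 2468.70.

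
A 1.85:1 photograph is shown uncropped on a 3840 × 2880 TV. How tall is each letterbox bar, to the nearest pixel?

1.85:1 (1.850) > 4×3 (1.333), so the photograph fills the width.
Content height = 3840 / 1.850 ≈ 2075.68 px.
Black = 2880 − 2075.68 = 804.32 px, or 402.16 per bar.

402 px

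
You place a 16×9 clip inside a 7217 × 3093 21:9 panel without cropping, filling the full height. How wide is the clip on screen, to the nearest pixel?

5499 px

The clip is 3093 × 16/9 ≈ 5498.67 px wide.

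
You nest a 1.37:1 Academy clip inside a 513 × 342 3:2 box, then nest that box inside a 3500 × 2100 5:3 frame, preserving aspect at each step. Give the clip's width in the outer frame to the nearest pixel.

2877 px

First fit — 1.37:1 Academy into 513×342 spans the height: 468.54 × 342.00.
The 3:2 canvas is height-limited in 3500×2100, giving 3150.00 × 2100.00; scale factor 6.1404.
The clip scales with it: width 468.54 × 6.1404 ≈ 2877.00.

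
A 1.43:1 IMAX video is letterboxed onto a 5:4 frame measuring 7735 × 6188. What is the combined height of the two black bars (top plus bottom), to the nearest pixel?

1.43:1 IMAX (1.430) > 5:4 (1.250), so the video fills the width.
The video is 7735 / 1.430 ≈ 5409.09 px tall.
Black = 6188 − 5409.09 = 778.91 px.

779 px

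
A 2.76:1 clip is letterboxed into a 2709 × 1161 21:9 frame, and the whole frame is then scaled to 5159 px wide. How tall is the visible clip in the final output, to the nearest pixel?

1869 px

Fitted into 2709×1161, the clip spans the width; its height is 2709 / 2.760 ≈ 981.52 px.
Scaling 2709 → 5159 is ×1.9044, so the height becomes 981.52 × 1.9044 ≈ 1869.20 px.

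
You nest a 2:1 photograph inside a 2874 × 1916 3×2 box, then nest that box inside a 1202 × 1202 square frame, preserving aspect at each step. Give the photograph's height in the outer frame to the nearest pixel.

Inside the 2874×1916 canvas the photograph is width-limited at 2874.00 × 1437.00.
Second fit — the 3×2 canvas into 1202×1202 spans the width: 1202.00 × 801.33 (×0.4182 from 2874×1916).
So the photograph's height is 1437.00 × 0.4182 ≈ 601.00.

601 px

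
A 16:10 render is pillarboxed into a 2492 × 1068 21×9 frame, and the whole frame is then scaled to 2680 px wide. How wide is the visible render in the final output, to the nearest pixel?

1838 px

In the 2492×1068 frame the render fills the height: width = 1068 × 16/10 ≈ 1708.80 px.
The frame scales by 2680/2492 = 1.0754; 1708.80 × 1.0754 ≈ 1837.71 px.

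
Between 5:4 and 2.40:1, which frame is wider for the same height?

2.40:1

5:4 = 1.25 and 2.4; 2.4 > 1.25.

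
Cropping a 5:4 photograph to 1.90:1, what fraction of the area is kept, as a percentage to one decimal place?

65.8%

The width stays; only height is cut (since 1.90:1 is wider than 5:4).
(1.250)/(1.900) ≈ 0.658 of the area survives.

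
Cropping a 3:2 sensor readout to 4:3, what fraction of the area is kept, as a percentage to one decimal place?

88.9%

Going from 3:2 to 4:3 means cutting width while keeping height.
Area ratio = (1.333)/(1.500) = 88.89% retained.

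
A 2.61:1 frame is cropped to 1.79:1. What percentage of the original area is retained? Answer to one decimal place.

1.79:1 is narrower than 2.61:1, so the crop keeps the full height and trims the width.
(1.790)/(2.610) ≈ 0.686 of the area survives.

68.6%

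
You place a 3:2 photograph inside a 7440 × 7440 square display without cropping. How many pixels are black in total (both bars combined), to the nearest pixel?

18451200 pixels

3:2 (1.500) > square (1.000), so the photograph fills the width.
The photograph is 7440 × 2/3 ≈ 4960.0000 px tall.
Leftover height: 7440 − 4960.0000 = 2480.0000 px.
Bar area = 2480.0000 × 7440 ≈ 18451200 px.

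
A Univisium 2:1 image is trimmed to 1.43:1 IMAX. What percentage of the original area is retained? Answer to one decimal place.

71.5%

Going from Univisium 2:1 to 1.43:1 IMAX means cutting width while keeping height.
Area ratio = (1.430)/(2.000) = 71.50% retained.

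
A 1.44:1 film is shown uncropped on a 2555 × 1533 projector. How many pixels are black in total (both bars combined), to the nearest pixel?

1.44:1 (1.440) < 5:3 (1.667), so the film fills the height.
That makes the image 2207.5200 px wide (1533 × 1.440).
Black = 2555 − 2207.5200 = 347.4800 px.
That's 347.4800 × 1533 ≈ 532687 black pixels.

532687 pixels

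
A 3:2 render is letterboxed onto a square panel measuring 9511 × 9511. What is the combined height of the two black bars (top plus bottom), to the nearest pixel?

3170 px

Since 1.500 > 1.000, the render is width-limited.
That makes the image 6340.67 px tall (9511 × 2/3).
9511 − 6340.67 = 3170.33 px of bars.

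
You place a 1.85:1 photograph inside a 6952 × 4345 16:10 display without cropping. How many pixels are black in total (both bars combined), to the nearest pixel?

1.85:1 is wider than 16:10, so it spans the full width.
Content height = 6952 / 1.850 ≈ 3757.8378 px.
Leftover height: 4345 − 3757.8378 = 587.1622 px.
Across the 6952-px span: 587.1622 × 6952 ≈ 4081951 px.

4081951 pixels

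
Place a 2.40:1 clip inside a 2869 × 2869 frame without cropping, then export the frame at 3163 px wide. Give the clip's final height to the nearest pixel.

Fitted into 2869×2869, the clip spans the width; its height is 2869 / 2.400 ≈ 1195.42 px.
Resizing to 3163 px wide multiplies everything by 1.1025: 1195.42 → 1317.92 px.

1318 px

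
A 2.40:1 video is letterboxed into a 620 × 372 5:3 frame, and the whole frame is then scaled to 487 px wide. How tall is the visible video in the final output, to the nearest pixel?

At 620×372 the video is width-limited, so height = 620 / 2.400 ≈ 258.33 px.
Resizing to 487 px wide multiplies everything by 0.7855: 258.33 → 202.92 px.

203 px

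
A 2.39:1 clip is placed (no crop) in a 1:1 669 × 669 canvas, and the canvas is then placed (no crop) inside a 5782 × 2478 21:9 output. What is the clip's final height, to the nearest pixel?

1037 px

Inside the 669×669 canvas the clip is width-limited at 669.00 × 279.92.
1:1 in 5782×2478: fills the height, so the intermediate becomes 2478.00 × 2478.00 — a scale of ×3.7040.
So the clip's height is 279.92 × 3.7040 ≈ 1036.82.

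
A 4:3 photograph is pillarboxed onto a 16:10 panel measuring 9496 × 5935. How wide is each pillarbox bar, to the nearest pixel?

4:3 is narrower than 16:10, so it spans the full height.
Content width = 5935 × 4/3 ≈ 7913.33 px.
9496 − 7913.33 = 1582.67 px of bars (791.33 each).

791 px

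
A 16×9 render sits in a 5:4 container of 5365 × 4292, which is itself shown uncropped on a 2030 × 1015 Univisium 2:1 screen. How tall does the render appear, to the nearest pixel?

714 px

First fit — 16×9 into 5365×4292 spans the width: 5365.00 × 3017.81.
Second fit — the 5:4 canvas into 2030×1015 spans the height: 1268.75 × 1015.00 (×0.2365 from 5365×4292).
Applying the same ×0.2365: 3017.81 → 713.67.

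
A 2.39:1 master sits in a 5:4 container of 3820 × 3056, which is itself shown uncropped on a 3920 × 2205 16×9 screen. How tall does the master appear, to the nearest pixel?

First fit — 2.39:1 into 3820×3056 spans the width: 3820.00 × 1598.33.
The 5:4 canvas is height-limited in 3920×2205, giving 2756.25 × 2205.00; scale factor 0.7215.
Applying the same ×0.7215: 1598.33 → 1153.24.

1153 px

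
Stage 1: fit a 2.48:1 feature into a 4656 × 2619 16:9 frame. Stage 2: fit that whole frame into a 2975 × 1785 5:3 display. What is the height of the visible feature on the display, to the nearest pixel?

1200 px

Inside the 4656×2619 canvas the feature is width-limited at 4656.00 × 1877.42.
16:9 in 2975×1785: fills the width, so the intermediate becomes 2975.00 × 1673.44 — a scale of ×0.6390.
The feature scales with it: height 1877.42 × 0.6390 ≈ 1199.60.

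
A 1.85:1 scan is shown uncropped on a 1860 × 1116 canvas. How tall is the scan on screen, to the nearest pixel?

1.85:1 is wider than 5:3, so it spans the full width.
That makes the image 1005.41 px tall (1860 / 1.850).

1005 px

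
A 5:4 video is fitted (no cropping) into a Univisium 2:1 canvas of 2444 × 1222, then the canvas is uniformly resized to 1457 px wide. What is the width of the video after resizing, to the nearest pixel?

911 px

Fitted into 2444×1222, the video spans the height; its width is 1222 × 5/4 ≈ 1527.50 px.
Scaling 2444 → 1457 is ×0.5962, so the width becomes 1527.50 × 0.5962 ≈ 910.62 px.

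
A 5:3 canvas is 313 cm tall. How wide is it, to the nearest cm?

522 cm

At 5:3, 313 × 5/3 ≈ 521.67.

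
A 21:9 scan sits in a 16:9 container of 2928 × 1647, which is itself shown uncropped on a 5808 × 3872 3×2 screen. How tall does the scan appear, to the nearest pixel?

2489 px

First fit — 21:9 into 2928×1647 spans the width: 2928.00 × 1254.86.
16:9 in 5808×3872: fills the width, so the intermediate becomes 5808.00 × 3267.00 — a scale of ×1.9836.
The scan scales with it: height 1254.86 × 1.9836 ≈ 2489.14.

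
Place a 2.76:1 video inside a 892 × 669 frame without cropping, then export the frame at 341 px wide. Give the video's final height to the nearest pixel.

124 px

In the 892×669 frame the video fills the width: height = 892 / 2.760 ≈ 323.19 px.
Scaling 892 → 341 is ×0.3823, so the height becomes 323.19 × 0.3823 ≈ 123.55 px.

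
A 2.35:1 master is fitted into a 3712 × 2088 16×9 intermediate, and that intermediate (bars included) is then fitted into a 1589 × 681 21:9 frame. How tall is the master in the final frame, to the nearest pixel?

515 px

First fit — 2.35:1 into 3712×2088 spans the width: 3712.00 × 1579.57.
Second fit — the 16×9 canvas into 1589×681 spans the height: 1210.67 × 681.00 (×0.3261 from 3712×2088).
So the master's height is 1579.57 × 0.3261 ≈ 515.18.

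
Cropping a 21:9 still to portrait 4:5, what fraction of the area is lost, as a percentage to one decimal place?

65.7%

portrait 4:5 is narrower than 21:9, so the crop keeps the full height and trims the width.
(0.800)/(2.333) ≈ 0.343 of the area survives, leaving 65.71% discarded.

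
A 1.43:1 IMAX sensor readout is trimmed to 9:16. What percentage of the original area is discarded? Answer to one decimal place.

60.7%

Going from 1.43:1 IMAX to 9:16 means cutting width while keeping height.
Fraction kept = (0.562)/(1.430) ≈ 39.34%, so 60.66% is lost.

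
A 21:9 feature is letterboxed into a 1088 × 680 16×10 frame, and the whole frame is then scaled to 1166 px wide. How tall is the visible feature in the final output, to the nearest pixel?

500 px

In the 1088×680 frame the feature fills the width: height = 1088 × 9/21 ≈ 466.29 px.
Resizing to 1166 px wide multiplies everything by 1.0717: 466.29 → 499.71 px.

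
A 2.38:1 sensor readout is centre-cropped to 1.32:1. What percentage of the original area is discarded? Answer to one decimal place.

The height stays; only width is cut (since 1.32:1 is narrower than 2.38:1).
(1.320)/(2.380) ≈ 0.555 of the area survives, leaving 44.54% discarded.

44.5%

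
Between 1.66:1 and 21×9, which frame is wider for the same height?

21×9

1.66 and 21×9 = 2.333; 2.333 > 1.66.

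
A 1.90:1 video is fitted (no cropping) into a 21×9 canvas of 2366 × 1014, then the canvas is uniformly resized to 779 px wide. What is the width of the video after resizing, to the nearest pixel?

At 2366×1014 the video is height-limited, so width = 1014 × 1.900 ≈ 1926.60 px.
The frame scales by 779/2366 = 0.3292; 1926.60 × 0.3292 ≈ 634.33 px.

634 px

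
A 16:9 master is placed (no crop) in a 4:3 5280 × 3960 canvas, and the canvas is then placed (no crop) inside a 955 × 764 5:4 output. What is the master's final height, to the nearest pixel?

Inside the 5280×3960 canvas the master is width-limited at 5280.00 × 2970.00.
Second fit — the 4:3 canvas into 955×764 spans the width: 955.00 × 716.25 (×0.1809 from 5280×3960).
So the master's height is 2970.00 × 0.1809 ≈ 537.19.

537 px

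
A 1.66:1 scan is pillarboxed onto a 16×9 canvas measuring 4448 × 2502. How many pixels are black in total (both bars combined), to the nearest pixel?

737289 pixels

Since 1.660 < 1.778, the scan is height-limited.
The scan is 2502 × 1.660 ≈ 4153.3200 px wide.
4448 − 4153.3200 = 294.6800 px of bars.
Bar area = 294.6800 × 2502 ≈ 737289 px.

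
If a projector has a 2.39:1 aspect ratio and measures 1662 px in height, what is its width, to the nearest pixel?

1662 × 2.390 = 3972.18.

3972 px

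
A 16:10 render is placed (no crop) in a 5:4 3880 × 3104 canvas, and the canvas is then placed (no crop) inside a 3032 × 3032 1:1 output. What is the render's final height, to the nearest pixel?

First fit — 16:10 into 3880×3104 spans the width: 3880.00 × 2425.00.
Second fit — the 5:4 canvas into 3032×3032 spans the width: 3032.00 × 2425.60 (×0.7814 from 3880×3104).
The render scales with it: height 2425.00 × 0.7814 ≈ 1895.00.

1895 px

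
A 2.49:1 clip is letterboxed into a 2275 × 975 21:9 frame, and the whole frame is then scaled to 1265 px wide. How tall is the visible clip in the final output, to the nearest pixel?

508 px

In the 2275×975 frame the clip fills the width: height = 2275 / 2.490 ≈ 913.65 px.
Resizing to 1265 px wide multiplies everything by 0.5560: 913.65 → 508.03 px.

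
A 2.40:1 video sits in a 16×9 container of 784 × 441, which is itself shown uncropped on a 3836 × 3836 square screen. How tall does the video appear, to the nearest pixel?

2.40:1 in 784×441: fills the width, so the video is 784.00 × 326.67.
The 16×9 canvas is width-limited in 3836×3836, giving 3836.00 × 2157.75; scale factor 4.8929.
Applying the same ×4.8929: 326.67 → 1598.33.

1598 px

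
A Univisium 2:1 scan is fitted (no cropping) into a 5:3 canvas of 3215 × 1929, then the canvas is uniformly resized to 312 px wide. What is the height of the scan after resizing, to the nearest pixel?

156 px

Fitted into 3215×1929, the scan spans the width; its height is 3215 × 1/2 ≈ 1607.50 px.
Scaling 3215 → 312 is ×0.0970, so the height becomes 1607.50 × 0.0970 ≈ 156.00 px.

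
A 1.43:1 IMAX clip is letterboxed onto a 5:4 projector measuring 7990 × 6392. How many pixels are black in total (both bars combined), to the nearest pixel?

6428653 pixels

Since 1.430 > 1.250, the clip is width-limited.
Content height = 7990 / 1.430 ≈ 5587.4126 px.
6392 − 5587.4126 = 804.5874 px of bars.
Across the 7990-px span: 804.5874 × 7990 ≈ 6428653 px.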